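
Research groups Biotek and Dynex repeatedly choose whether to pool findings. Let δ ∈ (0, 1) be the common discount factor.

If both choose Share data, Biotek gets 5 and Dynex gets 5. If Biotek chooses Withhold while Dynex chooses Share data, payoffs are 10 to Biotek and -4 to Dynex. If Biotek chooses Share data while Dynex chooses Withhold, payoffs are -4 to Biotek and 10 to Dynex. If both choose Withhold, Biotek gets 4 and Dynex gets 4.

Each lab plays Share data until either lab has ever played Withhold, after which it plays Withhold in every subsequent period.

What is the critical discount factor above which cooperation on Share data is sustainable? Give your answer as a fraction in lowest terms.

5/6

Cooperation forever yields 5 each period: 5/(1−δ).
Deviating yields 10 once, then 4 forever: 10 + 4δ/(1−δ).
No profitable deviation requires 5/(1−δ) ≥ 10 + 4δ/(1−δ).
Multiplying by (1−δ): 5 ≥ 10(1−δ) + 4δ = 10 − 6δ.
So 6δ ≥ 5, i.e. δ ≥ 5/6.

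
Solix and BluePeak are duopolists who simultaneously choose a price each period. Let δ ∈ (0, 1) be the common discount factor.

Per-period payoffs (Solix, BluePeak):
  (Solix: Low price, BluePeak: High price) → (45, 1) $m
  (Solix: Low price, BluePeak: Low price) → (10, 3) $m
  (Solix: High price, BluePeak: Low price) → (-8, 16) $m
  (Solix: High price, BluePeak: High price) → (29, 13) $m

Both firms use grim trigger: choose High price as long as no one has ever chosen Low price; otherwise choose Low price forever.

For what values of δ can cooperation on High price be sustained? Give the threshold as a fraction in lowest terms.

Solix: cooperation gives 29 each period; deviation gives 45 once then 10 forever.
  29/(1−δ) ≥ 45 + 10δ/(1−δ) ⇒ δ ≥ 16/35.
BluePeak: cooperation gives 13 each period; deviation gives 16 once then 3 forever.
  δ ≥ 3/13.
Both must hold, so the binding constraint is Solix's: δ ≥ 16/35.

16/35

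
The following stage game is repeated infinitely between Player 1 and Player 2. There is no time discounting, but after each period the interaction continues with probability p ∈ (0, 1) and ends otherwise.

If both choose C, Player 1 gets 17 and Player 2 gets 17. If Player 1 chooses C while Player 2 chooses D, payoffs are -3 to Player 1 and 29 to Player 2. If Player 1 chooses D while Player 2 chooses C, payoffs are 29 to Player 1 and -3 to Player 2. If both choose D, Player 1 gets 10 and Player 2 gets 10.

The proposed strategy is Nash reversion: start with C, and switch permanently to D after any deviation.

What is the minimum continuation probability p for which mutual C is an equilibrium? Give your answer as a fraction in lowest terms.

Expected cooperation value is 17 + p·17 + p²·17 + … = 17/(1−p); deviation gives 29 + p·10/(1−p).
17 ≥ 29(1−p) + 10p ⇒ 19p ≥ 12 ⇒ p ≥ 12/19.

12/19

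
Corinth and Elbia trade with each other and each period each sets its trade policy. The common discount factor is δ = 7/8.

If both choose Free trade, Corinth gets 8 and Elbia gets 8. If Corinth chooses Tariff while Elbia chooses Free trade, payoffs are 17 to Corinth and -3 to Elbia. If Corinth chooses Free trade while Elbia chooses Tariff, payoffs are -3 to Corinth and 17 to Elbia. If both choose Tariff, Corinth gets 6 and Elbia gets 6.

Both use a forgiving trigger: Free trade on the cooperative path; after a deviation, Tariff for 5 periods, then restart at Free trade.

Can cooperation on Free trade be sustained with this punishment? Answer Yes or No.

Comparing payoff streams over the 6 periods until play realigns: cooperate → 8(1+δ+…+δ^5); deviate → 17 + 6(δ+…+δ^5).
Cooperation is sustained iff (8−6)(δ+…+δ^5) ≥ 17−8.
δ+…+δ^5 = 7/8·(1−(7/8)^5)/(1−7/8) = 3.4096, and (17−8)/(8−6) = 4.5000.
3.4096 < 4.5000, so cooperation is not sustainable.

No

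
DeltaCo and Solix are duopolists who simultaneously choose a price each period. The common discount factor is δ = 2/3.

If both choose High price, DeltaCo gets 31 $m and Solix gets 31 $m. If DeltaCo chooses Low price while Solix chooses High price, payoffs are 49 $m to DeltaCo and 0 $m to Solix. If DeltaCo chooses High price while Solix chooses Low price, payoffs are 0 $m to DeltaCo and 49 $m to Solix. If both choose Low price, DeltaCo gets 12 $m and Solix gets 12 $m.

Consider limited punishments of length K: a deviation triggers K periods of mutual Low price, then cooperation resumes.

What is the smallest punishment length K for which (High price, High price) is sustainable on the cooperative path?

2

No profitable deviation requires (31−12)(δ+…+δ^K) ≥ 49−31, i.e. δ+…+δ^K ≥ 18/19 ≈ 0.9474.
With δ = 2/3, the partial sums are K=1: 0.6667, K=2: 1.1111.
K = 2 is the first length at which the sum reaches 0.9474.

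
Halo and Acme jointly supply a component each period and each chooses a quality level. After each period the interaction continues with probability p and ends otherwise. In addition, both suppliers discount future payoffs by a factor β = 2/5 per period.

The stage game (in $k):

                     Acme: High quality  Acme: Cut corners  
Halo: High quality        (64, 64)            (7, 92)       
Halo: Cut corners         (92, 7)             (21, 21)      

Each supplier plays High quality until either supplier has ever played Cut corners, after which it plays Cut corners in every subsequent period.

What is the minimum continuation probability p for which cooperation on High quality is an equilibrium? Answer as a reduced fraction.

70/71

With continuation probability p and discount β, the effective per-period discount factor is βp.
Grim-trigger IC: βp ≥ (92−64)/(92−21) = 28/71.
So p ≥ (28/71)/(2/5) = 70/71.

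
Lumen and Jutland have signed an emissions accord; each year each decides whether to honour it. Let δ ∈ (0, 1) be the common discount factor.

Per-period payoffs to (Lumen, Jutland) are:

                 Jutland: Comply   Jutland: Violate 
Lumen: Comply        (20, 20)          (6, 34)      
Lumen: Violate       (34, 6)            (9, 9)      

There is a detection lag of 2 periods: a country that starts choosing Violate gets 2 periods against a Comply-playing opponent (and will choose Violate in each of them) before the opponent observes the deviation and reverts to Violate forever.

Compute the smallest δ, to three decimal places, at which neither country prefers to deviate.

0.748

The best deviation is to choose Violate for all 2 undetected periods, earning 34 each, then 9 forever once detected.
Deviation value: 34(1−δ^2)/(1−δ) + 9δ^2/(1−δ); cooperation value: 20/(1−δ).
IC: 20 ≥ 34(1−δ^2) + 9δ^2 = 34 − 25δ^2.
So δ^2 ≥ 14/25, giving δ ≥ (14/25)^(1/2) ≈ 0.748.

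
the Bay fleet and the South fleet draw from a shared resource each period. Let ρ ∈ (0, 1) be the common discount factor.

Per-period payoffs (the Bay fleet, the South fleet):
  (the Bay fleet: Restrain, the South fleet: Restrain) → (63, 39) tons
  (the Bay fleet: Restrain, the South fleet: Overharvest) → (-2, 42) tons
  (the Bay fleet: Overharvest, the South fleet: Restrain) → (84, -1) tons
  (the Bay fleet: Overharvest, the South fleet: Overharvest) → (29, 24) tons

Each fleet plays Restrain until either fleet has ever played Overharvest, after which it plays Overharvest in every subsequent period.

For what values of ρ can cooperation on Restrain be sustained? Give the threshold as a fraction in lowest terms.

21/55

For the Bay fleet: deviation gain 84−63 = 21, per-period punishment loss 63−29 = 34. IC gives ρ ≥ 21/55.
For the South fleet: gain 3, loss 15 per period, so ρ ≥ 3/18 = 1/6.
The tighter constraint is the Bay fleet's, so cooperation needs ρ ≥ 21/55.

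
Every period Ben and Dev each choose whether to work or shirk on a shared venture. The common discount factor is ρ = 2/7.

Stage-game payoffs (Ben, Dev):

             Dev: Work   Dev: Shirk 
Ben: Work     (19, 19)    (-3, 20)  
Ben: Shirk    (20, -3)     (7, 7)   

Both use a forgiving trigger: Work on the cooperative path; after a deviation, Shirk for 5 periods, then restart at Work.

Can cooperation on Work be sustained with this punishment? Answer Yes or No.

Comparing payoff streams over the 6 periods until play realigns: cooperate → 19(1+ρ+…+ρ^5); deviate → 20 + 7(ρ+…+ρ^5).
Cooperation is sustained iff (19−7)(ρ+…+ρ^5) ≥ 20−19.
ρ+…+ρ^5 = 2/7·(1−(2/7)^5)/(1−2/7) = 0.3992, and (20−19)/(19−7) = 0.0833.
0.3992 ≥ 0.0833, so cooperation is sustainable.

Yes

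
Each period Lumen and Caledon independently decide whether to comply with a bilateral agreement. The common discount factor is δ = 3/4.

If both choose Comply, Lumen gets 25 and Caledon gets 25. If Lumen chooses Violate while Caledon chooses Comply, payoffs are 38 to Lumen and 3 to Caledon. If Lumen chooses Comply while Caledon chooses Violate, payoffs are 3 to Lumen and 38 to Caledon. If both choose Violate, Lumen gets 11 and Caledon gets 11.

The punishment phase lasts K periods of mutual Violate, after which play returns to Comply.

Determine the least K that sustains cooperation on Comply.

2

IC: δ(1−δ^K)/(1−δ) ≥ (38−25)/(25−11) = 13/14.
With δ = 3/4: need 1 − δ^K ≥ 13/14·(1−3/4)/(3/4), i.e. δ^K ≤ 0.6905.
Since (3/4)^1 = 0.7500 and (3/4)^2 = 0.5625, the smallest such K is 2.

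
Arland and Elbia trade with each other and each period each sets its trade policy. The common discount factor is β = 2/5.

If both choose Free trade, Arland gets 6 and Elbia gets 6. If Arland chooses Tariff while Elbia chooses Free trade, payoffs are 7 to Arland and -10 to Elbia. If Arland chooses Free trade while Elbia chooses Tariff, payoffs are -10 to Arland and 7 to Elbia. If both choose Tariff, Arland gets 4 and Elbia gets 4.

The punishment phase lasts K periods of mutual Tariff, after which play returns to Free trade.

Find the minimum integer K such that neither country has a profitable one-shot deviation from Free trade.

IC: β(1−β^K)/(1−β) ≥ (7−6)/(6−4) = 1/2.
With β = 2/5: need 1 − β^K ≥ 1/2·(1−2/5)/(2/5), i.e. β^K ≤ 0.2500.
Since (2/5)^1 = 0.4000 and (2/5)^2 = 0.1600, the smallest such K is 2.

2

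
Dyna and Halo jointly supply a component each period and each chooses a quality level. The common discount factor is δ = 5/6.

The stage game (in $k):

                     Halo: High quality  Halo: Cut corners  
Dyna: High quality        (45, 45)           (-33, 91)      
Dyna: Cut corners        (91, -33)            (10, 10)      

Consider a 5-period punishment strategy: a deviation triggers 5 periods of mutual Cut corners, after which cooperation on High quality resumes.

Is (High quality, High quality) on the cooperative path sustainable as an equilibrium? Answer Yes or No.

Comparing payoff streams over the 6 periods until play realigns: cooperate → 45(1+δ+…+δ^5); deviate → 91 + 10(δ+…+δ^5).
Cooperation is sustained iff (45−10)(δ+…+δ^5) ≥ 91−45.
δ+…+δ^5 = 5/6·(1−(5/6)^5)/(1−5/6) = 2.9906, and (91−45)/(45−10) = 1.3143.
2.9906 ≥ 1.3143, so cooperation is sustainable.

Yes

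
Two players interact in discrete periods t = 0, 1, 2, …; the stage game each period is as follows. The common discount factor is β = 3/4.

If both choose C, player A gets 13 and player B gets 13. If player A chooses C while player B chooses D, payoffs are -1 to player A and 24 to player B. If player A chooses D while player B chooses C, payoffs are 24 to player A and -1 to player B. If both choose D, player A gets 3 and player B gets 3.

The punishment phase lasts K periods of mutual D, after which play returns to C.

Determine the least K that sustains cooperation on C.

2

Need Σ_{k=1}^{K} β^k ≥ (24−13)/(13−3) = 1.1000 at β = 3/4.
At K = 1 the sum is 0.7500 < 1.1000; at K = 2 it is 1.3125 ≥ 1.1000.
So the minimum punishment length is K = 2.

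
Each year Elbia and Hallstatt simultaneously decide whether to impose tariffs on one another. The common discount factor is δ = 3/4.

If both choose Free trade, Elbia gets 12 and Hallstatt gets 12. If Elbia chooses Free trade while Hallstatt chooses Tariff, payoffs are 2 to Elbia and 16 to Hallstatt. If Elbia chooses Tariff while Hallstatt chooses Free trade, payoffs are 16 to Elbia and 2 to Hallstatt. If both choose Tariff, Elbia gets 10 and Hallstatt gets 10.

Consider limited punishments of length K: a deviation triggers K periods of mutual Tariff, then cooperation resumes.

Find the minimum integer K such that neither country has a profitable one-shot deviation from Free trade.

4

IC: δ(1−δ^K)/(1−δ) ≥ (16−12)/(12−10) = 2.
With δ = 3/4: need 1 − δ^K ≥ 2·(1−3/4)/(3/4), i.e. δ^K ≤ 0.3333.
Since (3/4)^3 = 0.4219 and (3/4)^4 = 0.3164, the smallest such K is 4.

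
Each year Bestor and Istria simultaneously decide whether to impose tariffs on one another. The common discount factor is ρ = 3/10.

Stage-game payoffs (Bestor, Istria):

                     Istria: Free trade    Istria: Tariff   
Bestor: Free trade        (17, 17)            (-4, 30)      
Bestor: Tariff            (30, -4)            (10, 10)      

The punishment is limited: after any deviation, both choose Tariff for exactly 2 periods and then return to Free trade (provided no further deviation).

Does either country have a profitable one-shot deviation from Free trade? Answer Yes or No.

Yes

Comparing payoff streams over the 3 periods until play realigns: cooperate → 17(1+ρ+…+ρ^2); deviate → 30 + 10(ρ+…+ρ^2).
Cooperation is sustained iff (17−10)(ρ+…+ρ^2) ≥ 30−17.
ρ+…+ρ^2 = 3/10·(1−(3/10)^2)/(1−3/10) = 0.3900, and (30−17)/(17−10) = 1.8571.
0.3900 < 1.8571, so cooperation is not sustainable.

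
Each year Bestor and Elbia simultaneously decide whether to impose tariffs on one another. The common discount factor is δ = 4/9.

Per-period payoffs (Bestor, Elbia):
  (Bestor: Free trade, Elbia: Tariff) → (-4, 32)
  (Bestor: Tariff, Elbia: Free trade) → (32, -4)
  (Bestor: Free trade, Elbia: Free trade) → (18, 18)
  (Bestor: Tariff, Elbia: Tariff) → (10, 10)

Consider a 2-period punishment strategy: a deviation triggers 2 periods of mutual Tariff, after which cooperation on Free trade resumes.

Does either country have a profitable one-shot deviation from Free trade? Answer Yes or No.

Comparing payoff streams over the 3 periods until play realigns: cooperate → 18(1+δ+…+δ^2); deviate → 32 + 10(δ+…+δ^2).
Cooperation is sustained iff (18−10)(δ+…+δ^2) ≥ 32−18.
δ+…+δ^2 = 4/9·(1−(4/9)^2)/(1−4/9) = 0.6420, and (32−18)/(18−10) = 1.7500.
0.6420 < 1.7500, so cooperation is not sustainable.

Yes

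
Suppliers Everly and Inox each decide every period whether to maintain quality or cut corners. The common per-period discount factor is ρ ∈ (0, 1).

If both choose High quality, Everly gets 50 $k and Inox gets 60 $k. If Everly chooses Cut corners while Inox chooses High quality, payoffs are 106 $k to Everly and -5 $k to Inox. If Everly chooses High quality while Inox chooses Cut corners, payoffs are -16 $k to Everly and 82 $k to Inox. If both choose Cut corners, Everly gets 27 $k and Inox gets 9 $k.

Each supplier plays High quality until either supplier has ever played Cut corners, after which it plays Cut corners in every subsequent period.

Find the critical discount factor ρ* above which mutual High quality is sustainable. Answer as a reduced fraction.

56/79

Everly: cooperation gives 50 each period; deviation gives 106 once then 27 forever.
  50/(1−ρ) ≥ 106 + 27ρ/(1−ρ) ⇒ ρ ≥ 56/79.
Inox: cooperation gives 60 each period; deviation gives 82 once then 9 forever.
  ρ ≥ 22/73.
Both must hold, so the binding constraint is Everly's: ρ ≥ 56/79.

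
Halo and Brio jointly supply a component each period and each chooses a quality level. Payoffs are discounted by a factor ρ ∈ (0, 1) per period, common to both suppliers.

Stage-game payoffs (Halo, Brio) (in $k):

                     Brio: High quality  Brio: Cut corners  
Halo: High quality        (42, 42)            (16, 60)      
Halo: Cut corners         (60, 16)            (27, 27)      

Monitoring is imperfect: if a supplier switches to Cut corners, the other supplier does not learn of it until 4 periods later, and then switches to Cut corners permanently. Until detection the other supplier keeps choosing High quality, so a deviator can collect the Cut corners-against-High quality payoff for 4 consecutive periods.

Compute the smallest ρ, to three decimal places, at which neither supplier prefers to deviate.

0.859

A deviator earns 60 for 4 periods, then 27 forever; cooperating earns 42 forever. Multiplying the IC by (1−ρ):
42 ≥ 60(1−ρ^4) + 27ρ^4, so 33·ρ^4 ≥ 18 and ρ^4 ≥ 6/11.
ρ ≥ (6/11)^(1/4) ≈ 0.859.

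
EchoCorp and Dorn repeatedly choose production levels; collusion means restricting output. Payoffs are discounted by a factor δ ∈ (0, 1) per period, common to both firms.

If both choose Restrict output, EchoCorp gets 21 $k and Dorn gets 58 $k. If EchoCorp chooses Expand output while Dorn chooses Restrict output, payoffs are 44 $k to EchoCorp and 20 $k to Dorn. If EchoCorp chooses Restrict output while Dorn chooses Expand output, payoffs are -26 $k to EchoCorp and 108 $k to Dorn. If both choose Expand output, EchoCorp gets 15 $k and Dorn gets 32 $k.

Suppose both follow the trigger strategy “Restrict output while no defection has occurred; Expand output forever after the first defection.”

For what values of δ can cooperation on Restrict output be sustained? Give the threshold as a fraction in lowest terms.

23/29

EchoCorp: cooperation gives 21 each period; deviation gives 44 once then 15 forever.
  21/(1−δ) ≥ 44 + 15δ/(1−δ) ⇒ δ ≥ 23/29.
Dorn: cooperation gives 58 each period; deviation gives 108 once then 32 forever.
  δ ≥ 50/76 = 25/38.
Both must hold, so the binding constraint is EchoCorp's: δ ≥ 23/29.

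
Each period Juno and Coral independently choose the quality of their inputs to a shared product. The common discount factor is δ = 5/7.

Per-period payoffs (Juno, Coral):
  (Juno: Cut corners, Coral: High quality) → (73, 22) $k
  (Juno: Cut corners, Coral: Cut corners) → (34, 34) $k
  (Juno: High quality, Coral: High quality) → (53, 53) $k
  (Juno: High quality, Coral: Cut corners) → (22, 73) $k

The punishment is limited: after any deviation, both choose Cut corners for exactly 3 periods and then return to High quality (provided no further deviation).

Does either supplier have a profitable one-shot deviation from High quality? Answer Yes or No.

No

A one-shot deviation gives 73 now, then 34 for 3 periods, then back to 53.
Gain from deviating: (73−53) today; loss: (53−34) in each of the next 3 periods.
No-deviation condition: (53−34)(δ+…+δ^3) ≥ 73−53, i.e. δ+…+δ^3 ≥ 20/19.
At δ = 5/7: δ+…+δ^3 = 1.5889 ≥ 1.0526.
So cooperation is sustainable.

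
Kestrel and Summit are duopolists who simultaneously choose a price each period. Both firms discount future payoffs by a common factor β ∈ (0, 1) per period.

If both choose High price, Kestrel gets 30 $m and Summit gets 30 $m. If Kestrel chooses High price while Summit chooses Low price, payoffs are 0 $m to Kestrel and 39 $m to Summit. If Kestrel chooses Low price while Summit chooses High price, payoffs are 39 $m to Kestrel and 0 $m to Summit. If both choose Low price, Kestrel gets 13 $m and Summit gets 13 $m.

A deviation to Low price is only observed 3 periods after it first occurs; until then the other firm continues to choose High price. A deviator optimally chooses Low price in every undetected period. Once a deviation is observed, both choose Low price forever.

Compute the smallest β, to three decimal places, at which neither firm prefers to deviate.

The best deviation is to choose Low price for all 3 undetected periods, earning 39 each, then 13 forever once detected.
Deviation value: 39(1−β^3)/(1−β) + 13β^3/(1−β); cooperation value: 30/(1−β).
IC: 30 ≥ 39(1−β^3) + 13β^3 = 39 − 26β^3.
So β^3 ≥ 9/26, giving β ≥ (9/26)^(1/3) ≈ 0.702.

0.702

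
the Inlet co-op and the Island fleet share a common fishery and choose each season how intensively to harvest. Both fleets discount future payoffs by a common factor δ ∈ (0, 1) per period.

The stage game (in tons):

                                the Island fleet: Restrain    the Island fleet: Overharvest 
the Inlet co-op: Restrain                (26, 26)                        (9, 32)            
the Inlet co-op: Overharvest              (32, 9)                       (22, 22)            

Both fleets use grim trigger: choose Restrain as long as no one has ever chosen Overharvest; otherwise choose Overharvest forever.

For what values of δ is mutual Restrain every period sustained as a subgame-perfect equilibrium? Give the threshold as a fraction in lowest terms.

Under grim trigger the critical discount factor is (T−C)/(T−P) with T = 32, C = 26, P = 22.
δ* = (32−26)/(32−22) = 6/10 = 3/5.

3/5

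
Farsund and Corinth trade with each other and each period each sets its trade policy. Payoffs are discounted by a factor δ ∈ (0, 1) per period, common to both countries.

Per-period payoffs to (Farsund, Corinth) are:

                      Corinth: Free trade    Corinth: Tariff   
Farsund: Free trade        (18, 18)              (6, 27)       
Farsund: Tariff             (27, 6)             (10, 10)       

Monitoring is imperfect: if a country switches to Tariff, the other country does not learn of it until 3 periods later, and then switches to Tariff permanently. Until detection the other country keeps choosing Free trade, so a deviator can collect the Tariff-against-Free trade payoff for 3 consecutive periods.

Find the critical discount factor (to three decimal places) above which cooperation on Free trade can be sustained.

0.809

Deviating for the 3 undetected periods gains 27−18 = 9 per period over cooperation, then loses 18−10 = 8 per period forever once punishment starts.
Gain: 9(1 + δ + … + δ^2); loss: 8·δ^3/(1−δ).
No profitable deviation ⇔ 9(1−δ^3) ≤ 8·δ^3, i.e. δ^3 ≥ 9/(9+8) = 9/17.
Hence δ ≥ (9/17)^(1/3) ≈ 0.809.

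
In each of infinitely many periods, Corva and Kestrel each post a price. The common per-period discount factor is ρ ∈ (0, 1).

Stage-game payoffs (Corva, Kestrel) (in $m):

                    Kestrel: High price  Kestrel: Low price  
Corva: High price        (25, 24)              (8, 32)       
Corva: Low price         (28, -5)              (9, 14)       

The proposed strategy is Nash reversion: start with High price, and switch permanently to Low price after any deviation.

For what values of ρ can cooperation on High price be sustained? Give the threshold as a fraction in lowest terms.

For Corva: deviation gain 28−25 = 3, per-period punishment loss 25−9 = 16. IC gives ρ ≥ 3/19.
For Kestrel: gain 8, loss 10 per period, so ρ ≥ 8/18 = 4/9.
The tighter constraint is Kestrel's, so cooperation needs ρ ≥ 4/9.

4/9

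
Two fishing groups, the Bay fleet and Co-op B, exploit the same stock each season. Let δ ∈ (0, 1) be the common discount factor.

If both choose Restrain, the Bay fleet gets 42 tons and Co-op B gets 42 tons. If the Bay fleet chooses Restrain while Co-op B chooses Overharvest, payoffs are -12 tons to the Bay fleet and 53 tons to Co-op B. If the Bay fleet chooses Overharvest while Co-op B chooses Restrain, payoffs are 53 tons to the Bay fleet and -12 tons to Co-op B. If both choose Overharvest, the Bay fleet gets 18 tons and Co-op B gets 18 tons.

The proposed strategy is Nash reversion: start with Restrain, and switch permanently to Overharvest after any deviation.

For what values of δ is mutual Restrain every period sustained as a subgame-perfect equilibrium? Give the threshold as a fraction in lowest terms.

11/35

One-period gain from deviating is 53 − 42 = 11. The loss is 42 − 18 = 24 in every subsequent period, with present value 24·δ/(1−δ).
Deviation is unprofitable when 24·δ/(1−δ) ≥ 11, i.e. δ/(1−δ) ≥ 11/24.
Equivalently δ ≥ 11/(11+24) = 11/35.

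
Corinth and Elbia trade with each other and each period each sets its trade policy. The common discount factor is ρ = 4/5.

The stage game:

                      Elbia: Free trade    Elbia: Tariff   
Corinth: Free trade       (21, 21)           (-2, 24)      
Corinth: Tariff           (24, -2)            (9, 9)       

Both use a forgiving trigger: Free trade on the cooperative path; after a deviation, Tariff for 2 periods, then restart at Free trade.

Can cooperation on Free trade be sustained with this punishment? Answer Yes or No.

A one-shot deviation gives 24 now, then 9 for 2 periods, then back to 21.
Gain from deviating: (24−21) today; loss: (21−9) in each of the next 2 periods.
No-deviation condition: (21−9)(ρ+…+ρ^2) ≥ 24−21, i.e. ρ+…+ρ^2 ≥ 1/4.
At ρ = 4/5: ρ+…+ρ^2 = 1.4400 ≥ 0.2500.
So cooperation is sustainable.

Yes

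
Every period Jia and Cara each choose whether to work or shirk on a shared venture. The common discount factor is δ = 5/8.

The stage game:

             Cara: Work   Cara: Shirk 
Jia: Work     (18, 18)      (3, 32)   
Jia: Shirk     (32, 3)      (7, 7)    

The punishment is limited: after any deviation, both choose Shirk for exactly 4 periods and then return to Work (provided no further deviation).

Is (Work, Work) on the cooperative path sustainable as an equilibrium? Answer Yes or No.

Yes

IC: δ+…+δ^4 ≥ (32−18)/(18−7) = 14/11.
At δ = 5/8: partial sum = 1.4124 ≥ 1.2727. Cooperation sustainable.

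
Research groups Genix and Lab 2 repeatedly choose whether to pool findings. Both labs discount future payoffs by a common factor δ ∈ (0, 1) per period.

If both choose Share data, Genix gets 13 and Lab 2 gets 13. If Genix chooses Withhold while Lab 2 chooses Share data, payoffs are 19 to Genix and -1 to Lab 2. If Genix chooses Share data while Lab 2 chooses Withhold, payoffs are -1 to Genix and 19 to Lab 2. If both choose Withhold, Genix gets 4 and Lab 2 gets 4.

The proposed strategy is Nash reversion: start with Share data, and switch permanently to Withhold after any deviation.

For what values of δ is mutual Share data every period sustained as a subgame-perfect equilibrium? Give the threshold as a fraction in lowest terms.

2/5

13/(1−δ) ≥ 19 + 4δ/(1−δ)
13 ≥ 19 − 15δ
δ ≥ 6/15 = 2/5.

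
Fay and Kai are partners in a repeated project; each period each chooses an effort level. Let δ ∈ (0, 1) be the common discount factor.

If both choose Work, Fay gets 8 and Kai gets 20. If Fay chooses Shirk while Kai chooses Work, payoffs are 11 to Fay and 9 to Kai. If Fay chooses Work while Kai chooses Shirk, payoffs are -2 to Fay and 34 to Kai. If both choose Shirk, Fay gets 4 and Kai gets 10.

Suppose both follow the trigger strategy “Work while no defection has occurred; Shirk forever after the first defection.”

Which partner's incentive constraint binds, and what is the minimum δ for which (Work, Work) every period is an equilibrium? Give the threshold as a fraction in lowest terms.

Fay's threshold: (11−8)/(11−4) = 3/7.
Kai's threshold: (34−20)/(34−10) = 7/12.
3/7 < 7/12, so Kai binds and δ* = 7/12.

Kai; δ ≥ 7/12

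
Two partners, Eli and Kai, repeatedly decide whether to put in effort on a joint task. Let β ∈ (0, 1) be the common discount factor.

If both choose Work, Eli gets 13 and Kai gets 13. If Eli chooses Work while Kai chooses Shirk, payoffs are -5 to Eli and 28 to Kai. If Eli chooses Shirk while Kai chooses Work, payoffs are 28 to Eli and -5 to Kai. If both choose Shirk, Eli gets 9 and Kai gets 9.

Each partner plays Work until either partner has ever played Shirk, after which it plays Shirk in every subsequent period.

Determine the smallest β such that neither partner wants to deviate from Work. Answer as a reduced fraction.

15/19

One-period gain from deviating is 28 − 13 = 15. The loss is 13 − 9 = 4 in every subsequent period, with present value 4·β/(1−β).
Deviation is unprofitable when 4·β/(1−β) ≥ 15, i.e. β/(1−β) ≥ 15/4.
Equivalently β ≥ 15/(15+4) = 15/19.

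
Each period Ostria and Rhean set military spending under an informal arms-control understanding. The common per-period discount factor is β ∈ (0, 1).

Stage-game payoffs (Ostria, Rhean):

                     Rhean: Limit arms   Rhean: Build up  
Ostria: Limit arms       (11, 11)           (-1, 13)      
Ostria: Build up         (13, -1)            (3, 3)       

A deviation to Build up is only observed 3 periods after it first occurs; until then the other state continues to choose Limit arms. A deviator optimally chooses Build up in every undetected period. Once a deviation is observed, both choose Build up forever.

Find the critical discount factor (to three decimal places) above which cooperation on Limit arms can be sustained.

A deviator earns 13 for 3 periods, then 3 forever; cooperating earns 11 forever. Multiplying the IC by (1−β):
11 ≥ 13(1−β^3) + 3β^3, so 10·β^3 ≥ 2 and β^3 ≥ 1/5.
β ≥ (1/5)^(1/3) ≈ 0.585.

0.585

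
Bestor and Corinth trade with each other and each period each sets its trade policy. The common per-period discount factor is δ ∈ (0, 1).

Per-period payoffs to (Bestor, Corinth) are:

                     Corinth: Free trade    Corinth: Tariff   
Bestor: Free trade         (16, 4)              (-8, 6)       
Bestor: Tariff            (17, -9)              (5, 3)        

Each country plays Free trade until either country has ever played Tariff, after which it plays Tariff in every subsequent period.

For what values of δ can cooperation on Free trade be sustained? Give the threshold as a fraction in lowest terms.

Bestor: cooperation gives 16 each period; deviation gives 17 once then 5 forever.
  16/(1−δ) ≥ 17 + 5δ/(1−δ) ⇒ δ ≥ 1/12.
Corinth: cooperation gives 4 each period; deviation gives 6 once then 3 forever.
  δ ≥ 2/3.
Both must hold, so the binding constraint is Corinth's: δ ≥ 2/3.

2/3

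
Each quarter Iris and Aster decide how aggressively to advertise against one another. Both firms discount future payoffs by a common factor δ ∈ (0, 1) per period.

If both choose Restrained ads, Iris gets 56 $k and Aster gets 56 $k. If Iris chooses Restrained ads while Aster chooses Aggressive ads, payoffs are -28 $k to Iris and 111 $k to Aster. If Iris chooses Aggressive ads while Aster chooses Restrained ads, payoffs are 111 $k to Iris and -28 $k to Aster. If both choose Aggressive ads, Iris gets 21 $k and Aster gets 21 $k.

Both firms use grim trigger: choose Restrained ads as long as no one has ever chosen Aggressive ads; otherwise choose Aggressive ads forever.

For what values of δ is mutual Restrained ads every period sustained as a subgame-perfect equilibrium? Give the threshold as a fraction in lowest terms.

One-period gain from deviating is 111 − 56 = 55. The loss is 56 − 21 = 35 in every subsequent period, with present value 35·δ/(1−δ).
Deviation is unprofitable when 35·δ/(1−δ) ≥ 55, i.e. δ/(1−δ) ≥ 11/7.
Equivalently δ ≥ 55/(55+35) = 11/18.

11/18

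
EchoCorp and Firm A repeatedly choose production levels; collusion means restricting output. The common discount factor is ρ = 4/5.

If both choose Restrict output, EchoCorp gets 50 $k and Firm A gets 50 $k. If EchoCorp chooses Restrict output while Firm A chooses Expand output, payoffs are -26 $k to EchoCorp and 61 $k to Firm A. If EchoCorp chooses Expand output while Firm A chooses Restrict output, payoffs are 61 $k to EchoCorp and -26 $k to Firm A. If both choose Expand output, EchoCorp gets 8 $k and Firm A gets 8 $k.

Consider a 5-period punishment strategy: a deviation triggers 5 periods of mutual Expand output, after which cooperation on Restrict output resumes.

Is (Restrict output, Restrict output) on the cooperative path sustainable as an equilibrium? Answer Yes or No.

A one-shot deviation gives 61 now, then 8 for 5 periods, then back to 50.
Gain from deviating: (61−50) today; loss: (50−8) in each of the next 5 periods.
No-deviation condition: (50−8)(ρ+…+ρ^5) ≥ 61−50, i.e. ρ+…+ρ^5 ≥ 11/42.
At ρ = 4/5: ρ+…+ρ^5 = 2.6893 ≥ 0.2619.
So cooperation is sustainable.

Yes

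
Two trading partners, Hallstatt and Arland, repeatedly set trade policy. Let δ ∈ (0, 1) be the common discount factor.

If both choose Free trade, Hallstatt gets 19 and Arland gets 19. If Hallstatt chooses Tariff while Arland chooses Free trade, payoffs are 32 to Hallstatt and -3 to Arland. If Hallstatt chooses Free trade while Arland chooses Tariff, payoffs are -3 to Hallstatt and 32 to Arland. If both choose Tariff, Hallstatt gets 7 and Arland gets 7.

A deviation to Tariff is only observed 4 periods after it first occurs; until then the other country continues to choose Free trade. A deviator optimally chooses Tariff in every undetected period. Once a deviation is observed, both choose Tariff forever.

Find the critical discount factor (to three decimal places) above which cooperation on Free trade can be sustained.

0.849

The best deviation is to choose Tariff for all 4 undetected periods, earning 32 each, then 7 forever once detected.
Deviation value: 32(1−δ^4)/(1−δ) + 7δ^4/(1−δ); cooperation value: 19/(1−δ).
IC: 19 ≥ 32(1−δ^4) + 7δ^4 = 32 − 25δ^4.
So δ^4 ≥ 13/25, giving δ ≥ (13/25)^(1/4) ≈ 0.849.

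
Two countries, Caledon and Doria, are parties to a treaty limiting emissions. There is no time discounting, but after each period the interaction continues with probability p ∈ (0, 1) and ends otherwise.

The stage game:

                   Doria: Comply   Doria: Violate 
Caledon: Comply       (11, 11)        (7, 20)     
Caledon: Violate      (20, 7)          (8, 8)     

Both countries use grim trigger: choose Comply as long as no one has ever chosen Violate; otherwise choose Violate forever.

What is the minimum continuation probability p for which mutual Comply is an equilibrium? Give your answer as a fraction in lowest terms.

With no time discounting, the continuation probability p plays the role of the discount factor.
Grim-trigger IC: 11/(1−p) ≥ 20 + 8p/(1−p) ⇒ p ≥ (20−11)/(20−8) = 3/4.

3/4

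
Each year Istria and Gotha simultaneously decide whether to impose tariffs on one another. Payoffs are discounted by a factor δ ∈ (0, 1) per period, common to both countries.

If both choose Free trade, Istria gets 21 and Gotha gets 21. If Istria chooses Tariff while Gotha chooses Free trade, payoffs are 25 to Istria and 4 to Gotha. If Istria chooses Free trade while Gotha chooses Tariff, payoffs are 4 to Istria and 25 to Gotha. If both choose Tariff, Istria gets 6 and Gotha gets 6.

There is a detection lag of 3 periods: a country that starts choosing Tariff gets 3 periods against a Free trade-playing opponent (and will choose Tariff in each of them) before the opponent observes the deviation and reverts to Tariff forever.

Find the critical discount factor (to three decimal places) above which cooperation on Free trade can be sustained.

Deviating for the 3 undetected periods gains 25−21 = 4 per period over cooperation, then loses 21−6 = 15 per period forever once punishment starts.
Gain: 4(1 + δ + … + δ^2); loss: 15·δ^3/(1−δ).
No profitable deviation ⇔ 4(1−δ^3) ≤ 15·δ^3, i.e. δ^3 ≥ 4/(4+15) = 4/19.
Hence δ ≥ (4/19)^(1/3) ≈ 0.595.

0.595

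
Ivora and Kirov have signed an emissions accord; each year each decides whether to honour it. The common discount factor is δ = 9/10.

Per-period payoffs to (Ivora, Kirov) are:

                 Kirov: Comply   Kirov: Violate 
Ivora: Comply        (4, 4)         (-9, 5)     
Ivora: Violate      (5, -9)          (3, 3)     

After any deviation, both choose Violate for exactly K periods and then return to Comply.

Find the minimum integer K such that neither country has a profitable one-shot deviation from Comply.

2

IC: δ(1−δ^K)/(1−δ) ≥ (5−4)/(4−3) = 1.
With δ = 9/10: need 1 − δ^K ≥ 1·(1−9/10)/(9/10), i.e. δ^K ≤ 0.8889.
Since (9/10)^1 = 0.9000 and (9/10)^2 = 0.8100, the smallest such K is 2.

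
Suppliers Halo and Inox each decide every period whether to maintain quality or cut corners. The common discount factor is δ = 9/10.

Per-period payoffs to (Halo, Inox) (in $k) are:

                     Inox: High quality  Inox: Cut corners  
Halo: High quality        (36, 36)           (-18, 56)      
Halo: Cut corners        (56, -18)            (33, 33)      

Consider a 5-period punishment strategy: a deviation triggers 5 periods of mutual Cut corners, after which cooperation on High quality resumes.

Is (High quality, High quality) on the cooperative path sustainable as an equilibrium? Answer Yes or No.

No

A one-shot deviation gives 56 now, then 33 for 5 periods, then back to 36.
Gain from deviating: (56−36) today; loss: (36−33) in each of the next 5 periods.
No-deviation condition: (36−33)(δ+…+δ^5) ≥ 56−36, i.e. δ+…+δ^5 ≥ 20/3.
At δ = 9/10: δ+…+δ^5 = 3.6856 < 6.6667.
So cooperation is not sustainable.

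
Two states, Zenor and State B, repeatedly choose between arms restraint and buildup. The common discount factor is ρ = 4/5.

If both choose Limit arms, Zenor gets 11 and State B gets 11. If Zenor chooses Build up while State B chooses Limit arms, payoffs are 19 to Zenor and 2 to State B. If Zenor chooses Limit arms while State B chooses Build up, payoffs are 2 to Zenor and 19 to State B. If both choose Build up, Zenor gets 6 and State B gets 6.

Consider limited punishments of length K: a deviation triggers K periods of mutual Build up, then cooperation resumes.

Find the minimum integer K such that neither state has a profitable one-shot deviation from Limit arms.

3

No profitable deviation requires (11−6)(ρ+…+ρ^K) ≥ 19−11, i.e. ρ+…+ρ^K ≥ 8/5 ≈ 1.6000.
With ρ = 4/5, the partial sums are K=1: 0.8000, K=2: 1.4400, K=3: 1.9520.
K = 3 is the first length at which the sum reaches 1.6000.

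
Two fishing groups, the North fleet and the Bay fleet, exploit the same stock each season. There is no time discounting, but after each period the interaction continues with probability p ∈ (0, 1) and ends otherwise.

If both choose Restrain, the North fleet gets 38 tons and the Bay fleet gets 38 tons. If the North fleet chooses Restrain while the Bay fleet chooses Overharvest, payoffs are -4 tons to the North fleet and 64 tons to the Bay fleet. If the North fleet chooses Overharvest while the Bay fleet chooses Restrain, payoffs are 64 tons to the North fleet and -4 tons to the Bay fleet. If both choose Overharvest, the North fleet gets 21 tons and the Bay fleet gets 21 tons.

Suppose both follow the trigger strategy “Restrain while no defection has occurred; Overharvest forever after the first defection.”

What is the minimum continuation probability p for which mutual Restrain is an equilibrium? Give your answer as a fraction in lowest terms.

Expected cooperation value is 38 + p·38 + p²·38 + … = 38/(1−p); deviation gives 64 + p·21/(1−p).
38 ≥ 64(1−p) + 21p ⇒ 43p ≥ 26 ⇒ p ≥ 26/43.

26/43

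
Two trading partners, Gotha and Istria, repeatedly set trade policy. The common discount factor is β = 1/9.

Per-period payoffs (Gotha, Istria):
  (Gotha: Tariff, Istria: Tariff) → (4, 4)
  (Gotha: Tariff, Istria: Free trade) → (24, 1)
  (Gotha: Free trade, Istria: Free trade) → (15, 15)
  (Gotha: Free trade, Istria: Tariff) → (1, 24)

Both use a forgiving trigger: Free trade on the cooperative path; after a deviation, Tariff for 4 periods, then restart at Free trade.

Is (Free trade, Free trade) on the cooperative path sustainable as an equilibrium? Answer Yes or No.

No

Comparing payoff streams over the 5 periods until play realigns: cooperate → 15(1+β+…+β^4); deviate → 24 + 4(β+…+β^4).
Cooperation is sustained iff (15−4)(β+…+β^4) ≥ 24−15.
β+…+β^4 = 1/9·(1−(1/9)^4)/(1−1/9) = 0.1250, and (24−15)/(15−4) = 0.8182.
0.1250 < 0.8182, so cooperation is not sustainable.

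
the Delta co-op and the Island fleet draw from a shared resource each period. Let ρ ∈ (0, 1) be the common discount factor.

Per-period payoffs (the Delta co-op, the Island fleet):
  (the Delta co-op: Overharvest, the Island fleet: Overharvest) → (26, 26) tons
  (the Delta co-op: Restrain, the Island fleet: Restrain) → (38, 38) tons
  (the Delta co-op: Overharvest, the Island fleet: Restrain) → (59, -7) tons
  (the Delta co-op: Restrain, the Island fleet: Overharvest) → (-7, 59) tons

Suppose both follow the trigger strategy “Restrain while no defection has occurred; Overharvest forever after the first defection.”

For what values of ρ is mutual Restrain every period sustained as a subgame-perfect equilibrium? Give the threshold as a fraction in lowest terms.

Under grim trigger the critical discount factor is (T−C)/(T−P) with T = 59, C = 38, P = 26.
ρ* = (59−38)/(59−26) = 21/33 = 7/11.

7/11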